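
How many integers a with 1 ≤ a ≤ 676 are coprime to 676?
The number of a ∈ {1, ..., 676} with gcd(a, 676) = 1 is by definition Euler's totient φ(676). φ is multiplicative, with φ(p^e) = p^e − p^(e−1). Factorise 676 = 2^2 · 13^2. Then
  φ(676) = (2^2 − 2^1) · (13^2 − 13^1) = 2 · 156 = 312.
So there are 312 such integers.

Final answer: 312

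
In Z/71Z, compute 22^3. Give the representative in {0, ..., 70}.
69

Use repeated squaring. Binary(3) = 11. Walk through the bits of the exponent 3 left-to-right: at each bit after the leading one, square the running value, then multiply by 22 if the bit is 1 (always reducing mod 71):
  bit 1 = 1 (leading): start with 22.
  bit 2 = 1: square 22^2 = 484 ≡ 58; bit is 1, so multiply 58·22 = 1276 ≡ 69 (mod 71).
Final value: 22^3 ≡ 69 (mod 71).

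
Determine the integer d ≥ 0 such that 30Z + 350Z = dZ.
In the PID Z, (a, b) is generated by gcd(a, b). Compute gcd(350, 30) with the extended Euclidean algorithm, tracking rows (r, s, t) with s·350 + t·30 = r:
  row A: (350, 1, 0)   [1·350 + 0·30 = 350]
  row B: (30, 0, 1)   [0·350 + 1·30 = 30]
  350 = 11·30 + 20   → row C = row A − 11·row B = (20, 1, −11)   [check: 1·350 − 11·30 = 20]
  30 = 1·20 + 10   → row D = row B − 1·row C = (10, −1, 12)   [check: −1·350 + 12·30 = 10]
  20 = 2·10 + 0   → remainder 0, stop. gcd = 10 (last nonzero row D).
So gcd(30, 350) = 10, with Bézout identity −1·350 + 12·30 = 10. Containment (⊇): the Bézout identity exhibits 10 as an element of (30, 350), giving (10) ⊆ (30, 350). Containment (⊆): since 10 | 30 and 10 | 350 (30 = 10·3, 350 = 10·35), every Z-linear combination of 30 and 350 is divisible by 10, so (30, 350) ⊆ (10). Therefore (30, 350) = (10), d = 10.

Final answer: (30, 350) = (10); d = 10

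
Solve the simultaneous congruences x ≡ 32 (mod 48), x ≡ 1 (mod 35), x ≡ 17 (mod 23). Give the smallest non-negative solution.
x ≡ 3536 (mod 38640); the representative in [0, 38640) is 3536

The moduli 48, 35, 23 are pairwise coprime, so by the CRT there is a unique solution mod 48·35·23 = 38640.
Solve by successive substitution. Start with x ≡ 32 (mod 48).
  Combine with x ≡ 1 (mod 35): write x = 32 + 48·t and require 32 + 48·t ≡ 1 (mod 35), i.e. 48·t ≡ 1 − 32 ≡ 4 (mod 35). Since 48^(−1) ≡ 27 (mod 35) (48 ≡ 13 (mod 35)), t ≡ 27·4 ≡ 3 (mod 35). So x ≡ 32 + 48·3 = 176 (mod 1680).
  Combine with x ≡ 17 (mod 23): write x = 176 + 1680·t and require 176 + 1680·t ≡ 17 (mod 23), i.e. 1680·t ≡ 17 − 176 ≡ 2 (mod 23). Since 1680^(−1) ≡ 1 (mod 23) (1680 ≡ 1 (mod 23)), t ≡ 1·2 ≡ 2 (mod 23). So x ≡ 176 + 1680·2 = 3536 (mod 38640).
Unique solution in [0, 38640): x = 3536.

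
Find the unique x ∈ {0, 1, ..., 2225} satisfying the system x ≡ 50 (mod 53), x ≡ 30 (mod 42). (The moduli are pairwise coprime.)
x ≡ 156 (mod 2226); the representative in [0, 2226) is 156

The moduli 53, 42 are pairwise coprime, so by the CRT there is a unique solution mod 53·42 = 2226.
Solve by successive substitution. Start with x ≡ 50 (mod 53).
  Combine with x ≡ 30 (mod 42): write x = 50 + 53·t and require 50 + 53·t ≡ 30 (mod 42), i.e. 53·t ≡ 30 − 50 ≡ 22 (mod 42). Since 53^(−1) ≡ 23 (mod 42) (53 ≡ 11 (mod 42)), t ≡ 23·22 ≡ 2 (mod 42). So x ≡ 50 + 53·2 = 156 (mod 2226).
Unique solution in [0, 2226): x = 156.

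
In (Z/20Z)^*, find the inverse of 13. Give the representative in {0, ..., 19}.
13^(−1) ≡ 17 (mod 20)

Apply the extended Euclidean algorithm to (20, 13), tracking rows (r, s, t) with s·20 + t·13 = r. Each division r_prev = q·r_cur + r_new produces the new row as (previous row) − q·(current row):
  row A: (20, 1, 0)   [1·20 + 0·13 = 20]
  row B: (13, 0, 1)   [0·20 + 1·13 = 13]
  20 = 1·13 + 7   → row C = row A − 1·row B = (7, 1, −1)   [check: 1·20 − 1·13 = 7]
  13 = 1·7 + 6   → row D = row B − 1·row C = (6, −1, 2)   [check: −1·20 + 2·13 = 6]
  7 = 1·6 + 1   → row E = row C − 1·row D = (1, 2, −3)   [check: 2·20 − 3·13 = 1]
  6 = 6·1 + 0   → remainder 0, stop. gcd = 1 (last nonzero row E).
The gcd is 1, so 13 is invertible mod 20. The last nonzero row gives 2·20 − 3·13 = 1, so t = −3. So 13^(−1) ≡ −3 ≡ 17 (mod 20). Verify: 13 · 17 = 221 ≡ 1 (mod 20). ✓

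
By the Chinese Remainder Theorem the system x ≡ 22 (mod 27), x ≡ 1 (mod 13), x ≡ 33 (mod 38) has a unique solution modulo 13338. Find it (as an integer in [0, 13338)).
x ≡ 7177 (mod 13338); the representative in [0, 13338) is 7177

The moduli 27, 13, 38 are pairwise coprime, so by the CRT there is a unique solution mod 27·13·38 = 13338.
Solve by successive substitution. Start with x ≡ 22 (mod 27).
  Combine with x ≡ 1 (mod 13): write x = 22 + 27·t and require 22 + 27·t ≡ 1 (mod 13), i.e. 27·t ≡ 1 − 22 ≡ 5 (mod 13). Since 27^(−1) ≡ 1 (mod 13) (27 ≡ 1 (mod 13)), t ≡ 1·5 ≡ 5 (mod 13). So x ≡ 22 + 27·5 = 157 (mod 351).
  Combine with x ≡ 33 (mod 38): write x = 157 + 351·t and require 157 + 351·t ≡ 33 (mod 38), i.e. 351·t ≡ 33 − 157 ≡ 28 (mod 38). Since 351^(−1) ≡ 17 (mod 38) (351 ≡ 9 (mod 38)), t ≡ 17·28 ≡ 20 (mod 38). So x ≡ 157 + 351·20 = 7177 (mod 13338).
Unique solution in [0, 13338): x = 7177.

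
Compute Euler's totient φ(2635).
φ is multiplicative, with φ(p^e) = p^e − p^(e−1). Factorise 2635 = 5 · 17 · 31. Then
  φ(2635) = (5 − 1) · (17 − 1) · (31 − 1) = 4 · 16 · 30 = 1920.

Final answer: φ(2635) = 1920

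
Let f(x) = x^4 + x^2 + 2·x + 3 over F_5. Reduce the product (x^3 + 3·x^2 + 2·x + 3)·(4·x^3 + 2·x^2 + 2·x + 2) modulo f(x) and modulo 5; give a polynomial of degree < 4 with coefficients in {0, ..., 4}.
a · b ≡ 2·x^3 + 4·x^2 + 4·x (mod f(x))

Multiply as integer polynomials: a · b = 4·x^6 + 14·x^5 + 16·x^4 + 24·x^3 + 16·x^2 + 10·x + 6. Reducing coefficients mod 5: a · b ≡ 4·x^6 + 4·x^5 + x^4 + 4·x^3 + x^2 + 1. Now divide by f(x) = x^4 + x^2 + 2·x + 3 in F_5[x], eliminating the leading term at each step:
  leading term 4·x^6: subtract (4·x^2)·f(x) = 4·x^6 + 4·x^4 + 3·x^3 + 2·x^2, leaving 4·x^5 + 2·x^4 + x^3 + 4·x^2 + 1 (coefficients mod 5)
  leading term 4·x^5: subtract (4·x)·f(x) = 4·x^5 + 4·x^3 + 3·x^2 + 2·x, leaving 2·x^4 + 2·x^3 + x^2 + 3·x + 1 (coefficients mod 5)
  leading term 2·x^4: subtract (2)·f(x) = 2·x^4 + 2·x^2 + 4·x + 1, leaving 2·x^3 + 4·x^2 + 4·x (coefficients mod 5)
The degree is now < 4, so this is the remainder. Hence a · b ≡ 2·x^3 + 4·x^2 + 4·x in F_5[x]/(f).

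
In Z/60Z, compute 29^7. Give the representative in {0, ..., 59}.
29

Use repeated squaring. Binary(7) = 111. Walk through the bits of the exponent 7 left-to-right: at each bit after the leading one, square the running value, then multiply by 29 if the bit is 1 (always reducing mod 60):
  bit 1 = 1 (leading): start with 29.
  bit 2 = 1: square 29^2 = 841 ≡ 1; bit is 1, so multiply 1·29 = 29 (mod 60).
  bit 3 = 1: square 29^2 = 841 ≡ 1; bit is 1, so multiply 1·29 = 29 (mod 60).
Final value: 29^7 ≡ 29 (mod 60).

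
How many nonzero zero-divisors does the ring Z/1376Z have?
Z/1376Z has 703 nonzero zero-divisors

In Z/1376Z each nonzero element is either a unit (gcd with 1376 is 1) or a zero-divisor (gcd > 1). The number of units is φ(1376): factorise 1376 = 2^5 · 43, so φ(1376) = (2^5 − 2^4) · (43 − 1) = 16 · 42 = 672. The nonzero elements number 1376 − 1 = 1375. Hence the nonzero zero-divisors number 1375 − 672 = 703.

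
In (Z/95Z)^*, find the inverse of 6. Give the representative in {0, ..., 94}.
Apply the extended Euclidean algorithm to (95, 6), tracking rows (r, s, t) with s·95 + t·6 = r. Each division r_prev = q·r_cur + r_new produces the new row as (previous row) − q·(current row):
  row A: (95, 1, 0)   [1·95 + 0·6 = 95]
  row B: (6, 0, 1)   [0·95 + 1·6 = 6]
  95 = 15·6 + 5   → row C = row A − 15·row B = (5, 1, −15)   [check: 1·95 − 15·6 = 5]
  6 = 1·5 + 1   → row D = row B − 1·row C = (1, −1, 16)   [check: −1·95 + 16·6 = 1]
  5 = 5·1 + 0   → remainder 0, stop. gcd = 1 (last nonzero row D).
The gcd is 1, so 6 is invertible mod 95. The last nonzero row gives −1·95 + 16·6 = 1, so t = 16. So 6^(−1) ≡ 16 (mod 95). Verify: 6 · 16 = 96 ≡ 1 (mod 95). ✓

Final answer: 6^(−1) ≡ 16 (mod 95)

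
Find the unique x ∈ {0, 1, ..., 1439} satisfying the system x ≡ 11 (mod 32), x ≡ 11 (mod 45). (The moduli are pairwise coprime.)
x ≡ 11 (mod 1440); the representative in [0, 1440) is 11

The moduli 32, 45 are pairwise coprime, so by the CRT there is a unique solution mod 32·45 = 1440.
Solve by successive substitution. Start with x ≡ 11 (mod 32).
  Combine with x ≡ 11 (mod 45): write x = 11 + 32·t and require 11 + 32·t ≡ 11 (mod 45), i.e. 32·t ≡ 11 − 11 ≡ 0 (mod 45). Since 32^(−1) ≡ 38 (mod 45), t ≡ 38·0 ≡ 0 (mod 45). So x ≡ 11 + 32·0 = 11 (mod 1440).
Unique solution in [0, 1440): x = 11.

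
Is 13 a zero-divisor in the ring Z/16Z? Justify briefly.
NO

gcd(13, 16) = 1, so 13 is a unit in Z/16Z (it has a multiplicative inverse). A unit cannot be a zero-divisor: if 13·b ≡ 0 then multiplying both sides by 13^(−1) gives b ≡ 0. So 13 is not a zero-divisor.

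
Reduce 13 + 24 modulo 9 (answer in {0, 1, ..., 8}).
Reduce the summands first: 13 ≡ 4, 24 ≡ 6 (mod 9), so 13 + 24 ≡ 4 + 6 (mod 9). 4 + 6 = 10; 10 = 1·9 + 1, so (13 + 24) mod 9 = 1.

Final answer: 1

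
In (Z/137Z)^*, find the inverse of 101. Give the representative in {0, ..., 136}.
Apply the extended Euclidean algorithm to (137, 101), tracking rows (r, s, t) with s·137 + t·101 = r. Each division r_prev = q·r_cur + r_new produces the new row as (previous row) − q·(current row):
  row A: (137, 1, 0)   [1·137 + 0·101 = 137]
  row B: (101, 0, 1)   [0·137 + 1·101 = 101]
  137 = 1·101 + 36   → row C = row A − 1·row B = (36, 1, −1)   [check: 1·137 − 1·101 = 36]
  101 = 2·36 + 29   → row D = row B − 2·row C = (29, −2, 3)   [check: −2·137 + 3·101 = 29]
  36 = 1·29 + 7   → row E = row C − 1·row D = (7, 3, −4)   [check: 3·137 − 4·101 = 7]
  29 = 4·7 + 1   → row F = row D − 4·row E = (1, −14, 19)   [check: −14·137 + 19·101 = 1]
  7 = 7·1 + 0   → remainder 0, stop. gcd = 1 (last nonzero row F).
The gcd is 1, so 101 is invertible mod 137. The last nonzero row gives −14·137 + 19·101 = 1, so t = 19. So 101^(−1) ≡ 19 (mod 137). Verify: 101 · 19 = 1919 ≡ 1 (mod 137). ✓

Final answer: 101^(−1) ≡ 19 (mod 137)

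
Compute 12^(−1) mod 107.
Apply the extended Euclidean algorithm to (107, 12), tracking rows (r, s, t) with s·107 + t·12 = r. Each division r_prev = q·r_cur + r_new produces the new row as (previous row) − q·(current row):
  row A: (107, 1, 0)   [1·107 + 0·12 = 107]
  row B: (12, 0, 1)   [0·107 + 1·12 = 12]
  107 = 8·12 + 11   → row C = row A − 8·row B = (11, 1, −8)   [check: 1·107 − 8·12 = 11]
  12 = 1·11 + 1   → row D = row B − 1·row C = (1, −1, 9)   [check: −1·107 + 9·12 = 1]
  11 = 11·1 + 0   → remainder 0, stop. gcd = 1 (last nonzero row D).
The gcd is 1, so 12 is invertible mod 107. The last nonzero row gives −1·107 + 9·12 = 1, so t = 9. So 12^(−1) ≡ 9 (mod 107). Verify: 12 · 9 = 108 ≡ 1 (mod 107). ✓

Final answer: 12^(−1) ≡ 9 (mod 107)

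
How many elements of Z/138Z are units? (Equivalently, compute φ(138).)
An element a ∈ Z/138Z is a unit iff gcd(a, 138) = 1, so the number of units is φ(138). φ is multiplicative, with φ(p^e) = p^e − p^(e−1). Factorise 138 = 2 · 3 · 23. Then
  φ(138) = (2 − 1) · (3 − 1) · (23 − 1) = 1 · 2 · 22 = 44.

Final answer: Z/138Z has φ(138) = 44 units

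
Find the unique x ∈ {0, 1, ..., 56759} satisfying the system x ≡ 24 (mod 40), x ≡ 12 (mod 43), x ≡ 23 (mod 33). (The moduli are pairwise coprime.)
The moduli 40, 43, 33 are pairwise coprime, so by the CRT there is a unique solution mod 40·43·33 = 56760.
Solve by successive substitution. Start with x ≡ 24 (mod 40).
  Combine with x ≡ 12 (mod 43): write x = 24 + 40·t and require 24 + 40·t ≡ 12 (mod 43), i.e. 40·t ≡ 12 − 24 ≡ 31 (mod 43). Since 40^(−1) ≡ 14 (mod 43), t ≡ 14·31 ≡ 4 (mod 43). So x ≡ 24 + 40·4 = 184 (mod 1720).
  Combine with x ≡ 23 (mod 33): write x = 184 + 1720·t and require 184 + 1720·t ≡ 23 (mod 33), i.e. 1720·t ≡ 23 − 184 ≡ 4 (mod 33). Since 1720^(−1) ≡ 25 (mod 33) (1720 ≡ 4 (mod 33)), t ≡ 25·4 ≡ 1 (mod 33). So x ≡ 184 + 1720·1 = 1904 (mod 56760).
Unique solution in [0, 56760): x = 1904.

Final answer: x ≡ 1904 (mod 56760); the representative in [0, 56760) is 1904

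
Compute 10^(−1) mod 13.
Apply the extended Euclidean algorithm to (13, 10), tracking rows (r, s, t) with s·13 + t·10 = r. Each division r_prev = q·r_cur + r_new produces the new row as (previous row) − q·(current row):
  row A: (13, 1, 0)   [1·13 + 0·10 = 13]
  row B: (10, 0, 1)   [0·13 + 1·10 = 10]
  13 = 1·10 + 3   → row C = row A − 1·row B = (3, 1, −1)   [check: 1·13 − 1·10 = 3]
  10 = 3·3 + 1   → row D = row B − 3·row C = (1, −3, 4)   [check: −3·13 + 4·10 = 1]
  3 = 3·1 + 0   → remainder 0, stop. gcd = 1 (last nonzero row D).
The gcd is 1, so 10 is invertible mod 13. The last nonzero row gives −3·13 + 4·10 = 1, so t = 4. So 10^(−1) ≡ 4 (mod 13). Verify: 10 · 4 = 40 ≡ 1 (mod 13). ✓

Final answer: 10^(−1) ≡ 4 (mod 13)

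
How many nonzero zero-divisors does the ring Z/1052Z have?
Z/1052Z has 527 nonzero zero-divisors

In Z/1052Z each nonzero element is either a unit (gcd with 1052 is 1) or a zero-divisor (gcd > 1). The number of units is φ(1052): factorise 1052 = 2^2 · 263, so φ(1052) = (2^2 − 2^1) · (263 − 1) = 2 · 262 = 524. The nonzero elements number 1052 − 1 = 1051. Hence the nonzero zero-divisors number 1051 − 524 = 527.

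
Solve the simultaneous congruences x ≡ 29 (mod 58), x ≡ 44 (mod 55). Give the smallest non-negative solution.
The moduli 58, 55 are pairwise coprime, so by the CRT there is a unique solution mod 58·55 = 3190.
Solve by successive substitution. Start with x ≡ 29 (mod 58).
  Combine with x ≡ 44 (mod 55): write x = 29 + 58·t and require 29 + 58·t ≡ 44 (mod 55), i.e. 58·t ≡ 44 − 29 ≡ 15 (mod 55). Since 58^(−1) ≡ 37 (mod 55) (58 ≡ 3 (mod 55)), t ≡ 37·15 ≡ 5 (mod 55). So x ≡ 29 + 58·5 = 319 (mod 3190).
Unique solution in [0, 3190): x = 319.

Final answer: x ≡ 319 (mod 3190); the representative in [0, 3190) is 319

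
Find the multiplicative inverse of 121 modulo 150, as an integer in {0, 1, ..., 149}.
121^(−1) ≡ 31 (mod 150)

Apply the extended Euclidean algorithm to (150, 121), tracking rows (r, s, t) with s·150 + t·121 = r. Each division r_prev = q·r_cur + r_new produces the new row as (previous row) − q·(current row):
  row A: (150, 1, 0)   [1·150 + 0·121 = 150]
  row B: (121, 0, 1)   [0·150 + 1·121 = 121]
  150 = 1·121 + 29   → row C = row A − 1·row B = (29, 1, −1)   [check: 1·150 − 1·121 = 29]
  121 = 4·29 + 5   → row D = row B − 4·row C = (5, −4, 5)   [check: −4·150 + 5·121 = 5]
  29 = 5·5 + 4   → row E = row C − 5·row D = (4, 21, −26)   [check: 21·150 − 26·121 = 4]
  5 = 1·4 + 1   → row F = row D − 1·row E = (1, −25, 31)   [check: −25·150 + 31·121 = 1]
  4 = 4·1 + 0   → remainder 0, stop. gcd = 1 (last nonzero row F).
The gcd is 1, so 121 is invertible mod 150. The last nonzero row gives −25·150 + 31·121 = 1, so t = 31. So 121^(−1) ≡ 31 (mod 150). Verify: 121 · 31 = 3751 ≡ 1 (mod 150). ✓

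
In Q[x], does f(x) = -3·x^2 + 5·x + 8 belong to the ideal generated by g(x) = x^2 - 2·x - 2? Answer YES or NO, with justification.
In Q[x] the ideal (g) consists of all multiples of g, so f ∈ (g) iff g | f, i.e. iff the remainder of f on division by g is 0. Divide f by g (g is monic, so eliminate the leading term of the running remainder at each step):
  leading term -3·x^2: subtract (-3)·g(x) = -3·x^2 + 6·x + 6, leaving 2 - x
The remainder r(x) = 2 - x ≠ 0 (and deg r < deg g), so g ∤ f, i.e. f ∉ (g).

Final answer: NO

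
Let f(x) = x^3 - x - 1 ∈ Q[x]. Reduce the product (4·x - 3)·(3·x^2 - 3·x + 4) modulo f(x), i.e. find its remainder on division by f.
a · b ≡ -21·x^2 + 37·x (mod f(x))

First multiply in Q[x] without reducing: a · b = 12·x^3 - 21·x^2 + 25·x - 12. Now divide by f(x) = x^3 - x - 1, eliminating the leading term at each step:
  leading term 12·x^3: subtract (12)·f(x) = 12·x^3 - 12·x - 12, leaving -21·x^2 + 37·x
The degree is now < 3, so this is the remainder. Hence a · b ≡ -21·x^2 + 37·x in Q[x]/(f).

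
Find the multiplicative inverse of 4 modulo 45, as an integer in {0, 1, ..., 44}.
Apply the extended Euclidean algorithm to (45, 4), tracking rows (r, s, t) with s·45 + t·4 = r. Each division r_prev = q·r_cur + r_new produces the new row as (previous row) − q·(current row):
  row A: (45, 1, 0)   [1·45 + 0·4 = 45]
  row B: (4, 0, 1)   [0·45 + 1·4 = 4]
  45 = 11·4 + 1   → row C = row A − 11·row B = (1, 1, −11)   [check: 1·45 − 11·4 = 1]
  4 = 4·1 + 0   → remainder 0, stop. gcd = 1 (last nonzero row C).
The gcd is 1, so 4 is invertible mod 45. The last nonzero row gives 1·45 − 11·4 = 1, so t = −11. So 4^(−1) ≡ −11 ≡ 34 (mod 45). Verify: 4 · 34 = 136 ≡ 1 (mod 45). ✓

Final answer: 4^(−1) ≡ 34 (mod 45)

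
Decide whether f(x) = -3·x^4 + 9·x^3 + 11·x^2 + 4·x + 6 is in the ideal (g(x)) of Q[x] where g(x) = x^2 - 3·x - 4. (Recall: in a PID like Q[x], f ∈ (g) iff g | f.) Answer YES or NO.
NO

In Q[x] the ideal (g) consists of all multiples of g, so f ∈ (g) iff g | f, i.e. iff the remainder of f on division by g is 0. Divide f by g (g is monic, so eliminate the leading term of the running remainder at each step):
  leading term -3·x^4: subtract (-3·x^2)·g(x) = -3·x^4 + 9·x^3 + 12·x^2, leaving -x^2 + 4·x + 6
  leading term -x^2: subtract (-1)·g(x) = -x^2 + 3·x + 4, leaving x + 2
The remainder r(x) = x + 2 ≠ 0 (and deg r < deg g), so g ∤ f, i.e. f ∉ (g).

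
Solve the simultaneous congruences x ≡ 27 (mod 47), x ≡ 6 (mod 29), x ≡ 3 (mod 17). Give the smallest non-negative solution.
The moduli 47, 29, 17 are pairwise coprime, so by the CRT there is a unique solution mod 47·29·17 = 23171.
Solve by successive substitution. Start with x ≡ 27 (mod 47).
  Combine with x ≡ 6 (mod 29): write x = 27 + 47·t and require 27 + 47·t ≡ 6 (mod 29), i.e. 47·t ≡ 6 − 27 ≡ 8 (mod 29). Since 47^(−1) ≡ 21 (mod 29) (47 ≡ 18 (mod 29)), t ≡ 21·8 ≡ 23 (mod 29). So x ≡ 27 + 47·23 = 1108 (mod 1363).
  Combine with x ≡ 3 (mod 17): write x = 1108 + 1363·t and require 1108 + 1363·t ≡ 3 (mod 17), i.e. 1363·t ≡ 3 − 1108 ≡ 0 (mod 17). Since 1363^(−1) ≡ 6 (mod 17) (1363 ≡ 3 (mod 17)), t ≡ 6·0 ≡ 0 (mod 17). So x ≡ 1108 + 1363·0 = 1108 (mod 23171).
Unique solution in [0, 23171): x = 1108.

Final answer: x ≡ 1108 (mod 23171); the representative in [0, 23171) is 1108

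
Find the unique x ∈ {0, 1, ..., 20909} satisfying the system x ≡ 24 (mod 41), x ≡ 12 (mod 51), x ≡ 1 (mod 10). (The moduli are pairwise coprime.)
x ≡ 12201 (mod 20910); the representative in [0, 20910) is 12201

The moduli 41, 51, 10 are pairwise coprime, so by the CRT there is a unique solution mod 41·51·10 = 20910.
Solve by successive substitution. Start with x ≡ 24 (mod 41).
  Combine with x ≡ 12 (mod 51): write x = 24 + 41·t and require 24 + 41·t ≡ 12 (mod 51), i.e. 41·t ≡ 12 − 24 ≡ 39 (mod 51). Since 41^(−1) ≡ 5 (mod 51), t ≡ 5·39 ≡ 42 (mod 51). So x ≡ 24 + 41·42 = 1746 (mod 2091).
  Combine with x ≡ 1 (mod 10): write x = 1746 + 2091·t and require 1746 + 2091·t ≡ 1 (mod 10), i.e. 2091·t ≡ 1 − 1746 ≡ 5 (mod 10). Since 2091^(−1) ≡ 1 (mod 10) (2091 ≡ 1 (mod 10)), t ≡ 1·5 ≡ 5 (mod 10). So x ≡ 1746 + 2091·5 = 12201 (mod 20910).
Unique solution in [0, 20910): x = 12201.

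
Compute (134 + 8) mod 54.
34

Reduce the summands first: 134 ≡ 26 (mod 54), so 134 + 8 ≡ 26 + 8 (mod 54). 26 + 8 = 34; 34 = 0·54 + 34, so (134 + 8) mod 54 = 34.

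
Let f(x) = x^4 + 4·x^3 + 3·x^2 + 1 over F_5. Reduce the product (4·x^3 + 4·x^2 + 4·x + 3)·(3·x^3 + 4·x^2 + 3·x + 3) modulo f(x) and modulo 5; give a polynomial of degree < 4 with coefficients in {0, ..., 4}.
a · b ≡ 3·x^3 + 2·x^2 + x (mod f(x))

Multiply as integer polynomials: a · b = 12·x^6 + 28·x^5 + 40·x^4 + 49·x^3 + 36·x^2 + 21·x + 9. Reducing coefficients mod 5: a · b ≡ 2·x^6 + 3·x^5 + 4·x^3 + x^2 + x + 4. Now divide by f(x) = x^4 + 4·x^3 + 3·x^2 + 1 in F_5[x], eliminating the leading term at each step:
  leading term 2·x^6: subtract (2·x^2)·f(x) = 2·x^6 + 3·x^5 + x^4 + 2·x^2, leaving 4·x^4 + 4·x^3 + 4·x^2 + x + 4 (coefficients mod 5)
  leading term 4·x^4: subtract (4)·f(x) = 4·x^4 + x^3 + 2·x^2 + 4, leaving 3·x^3 + 2·x^2 + x (coefficients mod 5)
The degree is now < 4, so this is the remainder. Hence a · b ≡ 3·x^3 + 2·x^2 + x in F_5[x]/(f).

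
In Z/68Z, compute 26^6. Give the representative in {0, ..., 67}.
4

Use repeated squaring. Binary(6) = 110. Walk through the bits of the exponent 6 left-to-right: at each bit after the leading one, square the running value, then multiply by 26 if the bit is 1 (always reducing mod 68):
  bit 1 = 1 (leading): start with 26.
  bit 2 = 1: square 26^2 = 676 ≡ 64; bit is 1, so multiply 64·26 = 1664 ≡ 32 (mod 68).
  bit 3 = 0: square 32^2 = 1024 ≡ 4 (mod 68).
Final value: 26^6 ≡ 4 (mod 68).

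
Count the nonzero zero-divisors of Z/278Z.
In Z/278Z each nonzero element is either a unit (gcd with 278 is 1) or a zero-divisor (gcd > 1). The number of units is φ(278): factorise 278 = 2 · 139, so φ(278) = (2 − 1) · (139 − 1) = 1 · 138 = 138. The nonzero elements number 278 − 1 = 277. Hence the nonzero zero-divisors number 277 − 138 = 139.

Final answer: Z/278Z has 139 nonzero zero-divisors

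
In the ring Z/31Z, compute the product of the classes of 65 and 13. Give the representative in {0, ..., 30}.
8

Reduce the factors first: 65 ≡ 3 (mod 31), so 65 · 13 ≡ 3 · 13 (mod 31). 3 · 13 = 39. Dividing by 31: 39 = 1·31 + 8. So (65 · 13) mod 31 = 8.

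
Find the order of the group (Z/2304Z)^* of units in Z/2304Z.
(Z/2304Z)^* consists of the classes a with gcd(a, 2304) = 1, so its order is φ(2304). φ is multiplicative, with φ(p^e) = p^e − p^(e−1). Factorise 2304 = 2^8 · 3^2. Then
  φ(2304) = (2^8 − 2^7) · (3^2 − 3^1) = 128 · 6 = 768.
Thus |(Z/2304Z)^*| = 768.

Final answer: |(Z/2304Z)^*| = 768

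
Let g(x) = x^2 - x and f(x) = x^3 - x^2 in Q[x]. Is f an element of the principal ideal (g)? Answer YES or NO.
YES

In Q[x] the ideal (g) consists of all multiples of g, so f ∈ (g) iff g | f, i.e. iff the remainder of f on division by g is 0. Divide f by g (g is monic, so eliminate the leading term of the running remainder at each step):
  leading term x^3: subtract (x)·g(x) = x^3 - x^2, leaving 0
The remainder is 0, so f(x) = g(x) · h(x) with h(x) = x. Hence g | f, i.e. f ∈ (g).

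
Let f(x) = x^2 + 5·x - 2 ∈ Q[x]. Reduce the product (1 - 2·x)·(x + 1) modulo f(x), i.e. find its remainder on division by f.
a · b ≡ 9·x - 3 (mod f(x))

First multiply in Q[x] without reducing: a · b = -2·x^2 - x + 1. Now divide by f(x) = x^2 + 5·x - 2, eliminating the leading term at each step:
  leading term -2·x^2: subtract (-2)·f(x) = -2·x^2 - 10·x + 4, leaving 9·x - 3
The degree is now < 2, so this is the remainder. Hence a · b ≡ 9·x - 3 in Q[x]/(f).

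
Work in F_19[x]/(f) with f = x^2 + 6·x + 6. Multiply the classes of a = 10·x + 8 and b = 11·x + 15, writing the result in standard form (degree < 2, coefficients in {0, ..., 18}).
a · b ≡ 15·x + 11 (mod f(x))

Multiply as integer polynomials: a · b = 110·x^2 + 238·x + 120. Reducing coefficients mod 19: a · b ≡ 15·x^2 + 10·x + 6. Now divide by f(x) = x^2 + 6·x + 6 in F_19[x], eliminating the leading term at each step:
  leading term 15·x^2: subtract (15)·f(x) = 15·x^2 + 14·x + 14, leaving 15·x + 11 (coefficients mod 19)
The degree is now < 2, so this is the remainder. Hence a · b ≡ 15·x + 11 in F_19[x]/(f).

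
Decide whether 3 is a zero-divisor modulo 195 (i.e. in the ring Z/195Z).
gcd(3, 195) = 3 > 1, so 3 is not a unit in Z/195Z. In Z/nZ every nonzero non-unit is a zero-divisor: explicitly, take b = 195/gcd = 65 ≠ 0 (mod 195); then 3·65 = 195 = 1·195, i.e. 3·65 ≡ 0 (mod 195). So 3 is a zero-divisor.

Final answer: YES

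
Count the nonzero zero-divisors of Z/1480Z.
In Z/1480Z each nonzero element is either a unit (gcd with 1480 is 1) or a zero-divisor (gcd > 1). The number of units is φ(1480): factorise 1480 = 2^3 · 5 · 37, so φ(1480) = (2^3 − 2^2) · (5 − 1) · (37 − 1) = 4 · 4 · 36 = 576. The nonzero elements number 1480 − 1 = 1479. Hence the nonzero zero-divisors number 1479 − 576 = 903.

Final answer: Z/1480Z has 903 nonzero zero-divisors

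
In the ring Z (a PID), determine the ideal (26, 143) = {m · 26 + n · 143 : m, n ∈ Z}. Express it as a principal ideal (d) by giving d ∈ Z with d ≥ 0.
(26, 143) = (13); d = 13

In the PID Z, (a, b) is generated by gcd(a, b). Compute gcd(143, 26) with the extended Euclidean algorithm, tracking rows (r, s, t) with s·143 + t·26 = r:
  row A: (143, 1, 0)   [1·143 + 0·26 = 143]
  row B: (26, 0, 1)   [0·143 + 1·26 = 26]
  143 = 5·26 + 13   → row C = row A − 5·row B = (13, 1, −5)   [check: 1·143 − 5·26 = 13]
  26 = 2·13 + 0   → remainder 0, stop. gcd = 13 (last nonzero row C).
So gcd(26, 143) = 13, with Bézout identity 1·143 − 5·26 = 13. Containment (⊇): the Bézout identity exhibits 13 as an element of (26, 143), giving (13) ⊆ (26, 143). Containment (⊆): since 13 | 26 and 13 | 143 (26 = 13·2, 143 = 13·11), every Z-linear combination of 26 and 143 is divisible by 13, so (26, 143) ⊆ (13). Therefore (26, 143) = (13), d = 13.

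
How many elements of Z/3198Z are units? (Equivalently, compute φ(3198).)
Z/3198Z has φ(3198) = 960 units

An element a ∈ Z/3198Z is a unit iff gcd(a, 3198) = 1, so the number of units is φ(3198). φ is multiplicative, with φ(p^e) = p^e − p^(e−1). Factorise 3198 = 2 · 3 · 13 · 41. Then
  φ(3198) = (2 − 1) · (3 − 1) · (13 − 1) · (41 − 1) = 1 · 2 · 12 · 40 = 960.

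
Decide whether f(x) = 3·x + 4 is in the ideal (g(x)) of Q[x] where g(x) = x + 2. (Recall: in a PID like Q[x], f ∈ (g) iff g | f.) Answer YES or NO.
In Q[x] the ideal (g) consists of all multiples of g, so f ∈ (g) iff g | f, i.e. iff the remainder of f on division by g is 0. Divide f by g (g is monic, so eliminate the leading term of the running remainder at each step):
  leading term 3·x: subtract (3)·g(x) = 3·x + 6, leaving -2
The remainder r(x) = -2 ≠ 0 (and deg r < deg g), so g ∤ f, i.e. f ∉ (g).

Final answer: NO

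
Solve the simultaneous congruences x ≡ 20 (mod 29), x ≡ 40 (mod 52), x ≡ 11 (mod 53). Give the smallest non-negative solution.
The moduli 29, 52, 53 are pairwise coprime, so by the CRT there is a unique solution mod 29·52·53 = 79924.
Solve by successive substitution. Start with x ≡ 20 (mod 29).
  Combine with x ≡ 40 (mod 52): write x = 20 + 29·t and require 20 + 29·t ≡ 40 (mod 52), i.e. 29·t ≡ 40 − 20 ≡ 20 (mod 52). Since 29^(−1) ≡ 9 (mod 52), t ≡ 9·20 ≡ 24 (mod 52). So x ≡ 20 + 29·24 = 716 (mod 1508).
  Combine with x ≡ 11 (mod 53): write x = 716 + 1508·t and require 716 + 1508·t ≡ 11 (mod 53), i.e. 1508·t ≡ 11 − 716 ≡ 37 (mod 53). Since 1508^(−1) ≡ 42 (mod 53) (1508 ≡ 24 (mod 53)), t ≡ 42·37 ≡ 17 (mod 53). So x ≡ 716 + 1508·17 = 26352 (mod 79924).
Unique solution in [0, 79924): x = 26352.

Final answer: x ≡ 26352 (mod 79924); the representative in [0, 79924) is 26352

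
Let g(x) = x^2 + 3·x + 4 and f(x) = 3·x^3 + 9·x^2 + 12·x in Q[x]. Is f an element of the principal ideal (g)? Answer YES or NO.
YES

In Q[x] the ideal (g) consists of all multiples of g, so f ∈ (g) iff g | f, i.e. iff the remainder of f on division by g is 0. Divide f by g (g is monic, so eliminate the leading term of the running remainder at each step):
  leading term 3·x^3: subtract (3·x)·g(x) = 3·x^3 + 9·x^2 + 12·x, leaving 0
The remainder is 0, so f(x) = g(x) · h(x) with h(x) = 3·x. Hence g | f, i.e. f ∈ (g).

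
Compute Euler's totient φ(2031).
φ is multiplicative, with φ(p^e) = p^e − p^(e−1). Factorise 2031 = 3 · 677. Then
  φ(2031) = (3 − 1) · (677 − 1) = 2 · 676 = 1352.

Final answer: φ(2031) = 1352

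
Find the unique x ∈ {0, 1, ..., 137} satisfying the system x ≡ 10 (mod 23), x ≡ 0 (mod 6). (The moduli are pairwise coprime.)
The moduli 23, 6 are pairwise coprime, so by the CRT there is a unique solution mod 23·6 = 138.
Solve by successive substitution. Start with x ≡ 10 (mod 23).
  Combine with x ≡ 0 (mod 6): write x = 10 + 23·t and require 10 + 23·t ≡ 0 (mod 6), i.e. 23·t ≡ 0 − 10 ≡ 2 (mod 6). Since 23^(−1) ≡ 5 (mod 6) (23 ≡ 5 (mod 6)), t ≡ 5·2 ≡ 4 (mod 6). So x ≡ 10 + 23·4 = 102 (mod 138).
Unique solution in [0, 138): x = 102.

Final answer: x ≡ 102 (mod 138); the representative in [0, 138) is 102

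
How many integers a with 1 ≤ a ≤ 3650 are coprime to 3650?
The number of a ∈ {1, ..., 3650} with gcd(a, 3650) = 1 is by definition Euler's totient φ(3650). φ is multiplicative, with φ(p^e) = p^e − p^(e−1). Factorise 3650 = 2 · 5^2 · 73. Then
  φ(3650) = (2 − 1) · (5^2 − 5^1) · (73 − 1) = 1 · 20 · 72 = 1440.
So there are 1440 such integers.

Final answer: 1440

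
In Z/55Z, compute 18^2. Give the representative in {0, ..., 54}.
Use repeated squaring. Binary(2) = 10. Walk through the bits of the exponent 2 left-to-right: at each bit after the leading one, square the running value, then multiply by 18 if the bit is 1 (always reducing mod 55):
  bit 1 = 1 (leading): start with 18.
  bit 2 = 0: square 18^2 = 324 ≡ 49 (mod 55).
Final value: 18^2 ≡ 49 (mod 55).

Final answer: 49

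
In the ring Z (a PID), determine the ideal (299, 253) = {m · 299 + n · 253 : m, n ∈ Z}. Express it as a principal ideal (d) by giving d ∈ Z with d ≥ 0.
In the PID Z, (a, b) is generated by gcd(a, b). Compute gcd(299, 253) with the extended Euclidean algorithm, tracking rows (r, s, t) with s·299 + t·253 = r:
  row A: (299, 1, 0)   [1·299 + 0·253 = 299]
  row B: (253, 0, 1)   [0·299 + 1·253 = 253]
  299 = 1·253 + 46   → row C = row A − 1·row B = (46, 1, −1)   [check: 1·299 − 1·253 = 46]
  253 = 5·46 + 23   → row D = row B − 5·row C = (23, −5, 6)   [check: −5·299 + 6·253 = 23]
  46 = 2·23 + 0   → remainder 0, stop. gcd = 23 (last nonzero row D).
So gcd(299, 253) = 23, with Bézout identity −5·299 + 6·253 = 23. Containment (⊇): the Bézout identity exhibits 23 as an element of (299, 253), giving (23) ⊆ (299, 253). Containment (⊆): since 23 | 299 and 23 | 253 (299 = 23·13, 253 = 23·11), every Z-linear combination of 299 and 253 is divisible by 23, so (299, 253) ⊆ (23). Therefore (299, 253) = (23), d = 23.

Final answer: (299, 253) = (23); d = 23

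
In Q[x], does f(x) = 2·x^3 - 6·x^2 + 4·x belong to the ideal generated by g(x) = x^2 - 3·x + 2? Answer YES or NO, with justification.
YES

In Q[x] the ideal (g) consists of all multiples of g, so f ∈ (g) iff g | f, i.e. iff the remainder of f on division by g is 0. Divide f by g (g is monic, so eliminate the leading term of the running remainder at each step):
  leading term 2·x^3: subtract (2·x)·g(x) = 2·x^3 - 6·x^2 + 4·x, leaving 0
The remainder is 0, so f(x) = g(x) · h(x) with h(x) = 2·x. Hence g | f, i.e. f ∈ (g).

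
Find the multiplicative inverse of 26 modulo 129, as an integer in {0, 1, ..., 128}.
Apply the extended Euclidean algorithm to (129, 26), tracking rows (r, s, t) with s·129 + t·26 = r. Each division r_prev = q·r_cur + r_new produces the new row as (previous row) − q·(current row):
  row A: (129, 1, 0)   [1·129 + 0·26 = 129]
  row B: (26, 0, 1)   [0·129 + 1·26 = 26]
  129 = 4·26 + 25   → row C = row A − 4·row B = (25, 1, −4)   [check: 1·129 − 4·26 = 25]
  26 = 1·25 + 1   → row D = row B − 1·row C = (1, −1, 5)   [check: −1·129 + 5·26 = 1]
  25 = 25·1 + 0   → remainder 0, stop. gcd = 1 (last nonzero row D).
The gcd is 1, so 26 is invertible mod 129. The last nonzero row gives −1·129 + 5·26 = 1, so t = 5. So 26^(−1) ≡ 5 (mod 129). Verify: 26 · 5 = 130 ≡ 1 (mod 129). ✓

Final answer: 26^(−1) ≡ 5 (mod 129)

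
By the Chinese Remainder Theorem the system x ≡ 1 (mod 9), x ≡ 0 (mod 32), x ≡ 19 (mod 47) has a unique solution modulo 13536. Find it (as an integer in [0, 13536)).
x ≡ 4672 (mod 13536); the representative in [0, 13536) is 4672

The moduli 9, 32, 47 are pairwise coprime, so by the CRT there is a unique solution mod 9·32·47 = 13536.
Solve by successive substitution. Start with x ≡ 1 (mod 9).
  Combine with x ≡ 0 (mod 32): write x = 1 + 9·t and require 1 + 9·t ≡ 0 (mod 32), i.e. 9·t ≡ 0 − 1 ≡ 31 (mod 32). Since 9^(−1) ≡ 25 (mod 32), t ≡ 25·31 ≡ 7 (mod 32). So x ≡ 1 + 9·7 = 64 (mod 288).
  Combine with x ≡ 19 (mod 47): write x = 64 + 288·t and require 64 + 288·t ≡ 19 (mod 47), i.e. 288·t ≡ 19 − 64 ≡ 2 (mod 47). Since 288^(−1) ≡ 8 (mod 47) (288 ≡ 6 (mod 47)), t ≡ 8·2 ≡ 16 (mod 47). So x ≡ 64 + 288·16 = 4672 (mod 13536).
Unique solution in [0, 13536): x = 4672.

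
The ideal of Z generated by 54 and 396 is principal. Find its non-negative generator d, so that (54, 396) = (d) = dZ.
In the PID Z, (a, b) is generated by gcd(a, b). Compute gcd(396, 54) with the extended Euclidean algorithm, tracking rows (r, s, t) with s·396 + t·54 = r:
  row A: (396, 1, 0)   [1·396 + 0·54 = 396]
  row B: (54, 0, 1)   [0·396 + 1·54 = 54]
  396 = 7·54 + 18   → row C = row A − 7·row B = (18, 1, −7)   [check: 1·396 − 7·54 = 18]
  54 = 3·18 + 0   → remainder 0, stop. gcd = 18 (last nonzero row C).
So gcd(54, 396) = 18, with Bézout identity 1·396 − 7·54 = 18. Containment (⊇): the Bézout identity exhibits 18 as an element of (54, 396), giving (18) ⊆ (54, 396). Containment (⊆): since 18 | 54 and 18 | 396 (54 = 18·3, 396 = 18·22), every Z-linear combination of 54 and 396 is divisible by 18, so (54, 396) ⊆ (18). Therefore (54, 396) = (18), d = 18.

Final answer: (54, 396) = (18); d = 18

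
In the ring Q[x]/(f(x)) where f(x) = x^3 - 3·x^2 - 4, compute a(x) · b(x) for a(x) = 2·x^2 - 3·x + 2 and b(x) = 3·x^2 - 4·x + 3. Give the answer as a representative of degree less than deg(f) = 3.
First multiply in Q[x] without reducing: a · b = 6·x^4 - 17·x^3 + 24·x^2 - 17·x + 6. Now divide by f(x) = x^3 - 3·x^2 - 4, eliminating the leading term at each step:
  leading term 6·x^4: subtract (6·x)·f(x) = 6·x^4 - 18·x^3 - 24·x, leaving x^3 + 24·x^2 + 7·x + 6
  leading term x^3: subtract (1)·f(x) = x^3 - 3·x^2 - 4, leaving 27·x^2 + 7·x + 10
The degree is now < 3, so this is the remainder. Hence a · b ≡ 27·x^2 + 7·x + 10 in Q[x]/(f).

Final answer: a · b ≡ 27·x^2 + 7·x + 10 (mod f(x))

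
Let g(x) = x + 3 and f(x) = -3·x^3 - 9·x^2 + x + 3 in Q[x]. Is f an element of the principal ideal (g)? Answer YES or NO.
YES

In Q[x] the ideal (g) consists of all multiples of g, so f ∈ (g) iff g | f, i.e. iff the remainder of f on division by g is 0. Divide f by g (g is monic, so eliminate the leading term of the running remainder at each step):
  leading term -3·x^3: subtract (-3·x^2)·g(x) = -3·x^3 - 9·x^2, leaving x + 3
  leading term x: subtract (1)·g(x) = x + 3, leaving 0
The remainder is 0, so f(x) = g(x) · h(x) with h(x) = 1 - 3·x^2. Hence g | f, i.e. f ∈ (g).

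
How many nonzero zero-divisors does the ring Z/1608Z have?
Z/1608Z has 1079 nonzero zero-divisors

In Z/1608Z each nonzero element is either a unit (gcd with 1608 is 1) or a zero-divisor (gcd > 1). The number of units is φ(1608): factorise 1608 = 2^3 · 3 · 67, so φ(1608) = (2^3 − 2^2) · (3 − 1) · (67 − 1) = 4 · 2 · 66 = 528. The nonzero elements number 1608 − 1 = 1607. Hence the nonzero zero-divisors number 1607 − 528 = 1079.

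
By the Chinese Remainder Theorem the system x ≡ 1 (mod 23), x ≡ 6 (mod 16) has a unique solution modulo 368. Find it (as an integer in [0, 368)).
x ≡ 70 (mod 368); the representative in [0, 368) is 70

The moduli 23, 16 are pairwise coprime, so by the CRT there is a unique solution mod 23·16 = 368.
Solve by successive substitution. Start with x ≡ 1 (mod 23).
  Combine with x ≡ 6 (mod 16): write x = 1 + 23·t and require 1 + 23·t ≡ 6 (mod 16), i.e. 23·t ≡ 6 − 1 ≡ 5 (mod 16). Since 23^(−1) ≡ 7 (mod 16) (23 ≡ 7 (mod 16)), t ≡ 7·5 ≡ 3 (mod 16). So x ≡ 1 + 23·3 = 70 (mod 368).
Unique solution in [0, 368): x = 70.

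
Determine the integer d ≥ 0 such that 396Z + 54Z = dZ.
In the PID Z, (a, b) is generated by gcd(a, b). Compute gcd(396, 54) with the extended Euclidean algorithm, tracking rows (r, s, t) with s·396 + t·54 = r:
  row A: (396, 1, 0)   [1·396 + 0·54 = 396]
  row B: (54, 0, 1)   [0·396 + 1·54 = 54]
  396 = 7·54 + 18   → row C = row A − 7·row B = (18, 1, −7)   [check: 1·396 − 7·54 = 18]
  54 = 3·18 + 0   → remainder 0, stop. gcd = 18 (last nonzero row C).
So gcd(396, 54) = 18, with Bézout identity 1·396 − 7·54 = 18. Containment (⊇): the Bézout identity exhibits 18 as an element of (396, 54), giving (18) ⊆ (396, 54). Containment (⊆): since 18 | 396 and 18 | 54 (396 = 18·22, 54 = 18·3), every Z-linear combination of 396 and 54 is divisible by 18, so (396, 54) ⊆ (18). Therefore (396, 54) = (18), d = 18.

Final answer: (396, 54) = (18); d = 18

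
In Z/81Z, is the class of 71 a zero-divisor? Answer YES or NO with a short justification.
NO

gcd(71, 81) = 1, so 71 is a unit in Z/81Z (it has a multiplicative inverse). A unit cannot be a zero-divisor: if 71·b ≡ 0 then multiplying both sides by 71^(−1) gives b ≡ 0. So 71 is not a zero-divisor.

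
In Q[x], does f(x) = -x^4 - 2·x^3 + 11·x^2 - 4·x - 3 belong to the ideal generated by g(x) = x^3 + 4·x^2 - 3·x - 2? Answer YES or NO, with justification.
NO

In Q[x] the ideal (g) consists of all multiples of g, so f ∈ (g) iff g | f, i.e. iff the remainder of f on division by g is 0. Divide f by g (g is monic, so eliminate the leading term of the running remainder at each step):
  leading term -x^4: subtract (-x)·g(x) = -x^4 - 4·x^3 + 3·x^2 + 2·x, leaving 2·x^3 + 8·x^2 - 6·x - 3
  leading term 2·x^3: subtract (2)·g(x) = 2·x^3 + 8·x^2 - 6·x - 4, leaving 1
The remainder r(x) = 1 ≠ 0 (and deg r < deg g), so g ∤ f, i.e. f ∉ (g).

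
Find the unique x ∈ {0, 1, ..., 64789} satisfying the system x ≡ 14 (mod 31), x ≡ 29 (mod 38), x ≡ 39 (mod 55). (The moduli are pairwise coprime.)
The moduli 31, 38, 55 are pairwise coprime, so by the CRT there is a unique solution mod 31·38·55 = 64790.
Solve by successive substitution. Start with x ≡ 14 (mod 31).
  Combine with x ≡ 29 (mod 38): write x = 14 + 31·t and require 14 + 31·t ≡ 29 (mod 38), i.e. 31·t ≡ 29 − 14 ≡ 15 (mod 38). Since 31^(−1) ≡ 27 (mod 38), t ≡ 27·15 ≡ 25 (mod 38). So x ≡ 14 + 31·25 = 789 (mod 1178).
  Combine with x ≡ 39 (mod 55): write x = 789 + 1178·t and require 789 + 1178·t ≡ 39 (mod 55), i.e. 1178·t ≡ 39 − 789 ≡ 20 (mod 55). Since 1178^(−1) ≡ 12 (mod 55) (1178 ≡ 23 (mod 55)), t ≡ 12·20 ≡ 20 (mod 55). So x ≡ 789 + 1178·20 = 24349 (mod 64790).
Unique solution in [0, 64790): x = 24349.

Final answer: x ≡ 24349 (mod 64790); the representative in [0, 64790) is 24349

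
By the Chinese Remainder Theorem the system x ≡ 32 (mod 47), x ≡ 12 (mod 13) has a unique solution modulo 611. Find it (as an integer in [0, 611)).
The moduli 47, 13 are pairwise coprime, so by the CRT there is a unique solution mod 47·13 = 611.
Solve by successive substitution. Start with x ≡ 32 (mod 47).
  Combine with x ≡ 12 (mod 13): write x = 32 + 47·t and require 32 + 47·t ≡ 12 (mod 13), i.e. 47·t ≡ 12 − 32 ≡ 6 (mod 13). Since 47^(−1) ≡ 5 (mod 13) (47 ≡ 8 (mod 13)), t ≡ 5·6 ≡ 4 (mod 13). So x ≡ 32 + 47·4 = 220 (mod 611).
Unique solution in [0, 611): x = 220.

Final answer: x ≡ 220 (mod 611); the representative in [0, 611) is 220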